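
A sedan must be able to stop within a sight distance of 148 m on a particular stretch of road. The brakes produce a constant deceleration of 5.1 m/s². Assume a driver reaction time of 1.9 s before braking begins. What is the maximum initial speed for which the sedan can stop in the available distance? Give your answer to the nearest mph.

Stopping distance: v·t_r + v²/(2a) = 148 with t_r = 1.9 s and a = 5.100 m/s².
So v² + 19.380 v − 1509.60 = 0.
Positive root: v = −a·t_r + √((a·t_r)² + 2a·d) = −9.690 + √(93.896 + 1509.60) = 30.3537 m/s.
30.3537 m/s ÷ 0.44704 = 67.899 mph.

Maximum speed ≈ 68 mph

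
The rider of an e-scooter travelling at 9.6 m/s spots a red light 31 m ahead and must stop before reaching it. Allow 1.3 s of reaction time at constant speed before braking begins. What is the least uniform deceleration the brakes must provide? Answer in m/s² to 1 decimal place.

Distance covered during reaction = 9.6000 × 1.3 = 12.480 m.
Distance available for braking: 31 − 12.480 = 18.520 m.
v² = 2a·d ⇒ a = v²/(2d) = 9.6000² / (2 × 18.520) = 92.160 / 37.040 = 2.4881 m/s².

Required deceleration ≈ 2.5 m/s²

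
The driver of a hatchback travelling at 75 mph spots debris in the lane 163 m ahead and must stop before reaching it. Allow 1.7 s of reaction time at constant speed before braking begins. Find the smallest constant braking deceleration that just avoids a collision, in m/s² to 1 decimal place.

75 mph × 0.44704 = 33.5280 m/s.
Distance covered during reaction = 33.5280 × 1.7 = 56.998 m.
Distance available for braking: 163 − 56.998 = 106.002 m.
v² = 2a·d ⇒ a = v²/(2d) = 33.5280² / (2 × 106.002) = 1124.127 / 212.004 = 5.3024 m/s².

Required deceleration ≈ 5.3 m/s²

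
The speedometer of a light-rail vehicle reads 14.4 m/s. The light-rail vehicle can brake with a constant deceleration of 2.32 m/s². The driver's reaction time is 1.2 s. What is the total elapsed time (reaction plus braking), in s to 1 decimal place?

Braking time = v/a = 14.4000 / 2.320 = 6.207 s.
Total = 1.2 + 6.207 = 7.407 s.

Total time ≈ 7.4 s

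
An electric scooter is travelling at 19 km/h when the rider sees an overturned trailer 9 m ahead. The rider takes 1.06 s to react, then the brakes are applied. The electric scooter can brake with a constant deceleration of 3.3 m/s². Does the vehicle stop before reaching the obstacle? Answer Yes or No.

No

19 km/h ÷ 3.6 = 5.2778 m/s.
Reaction distance = 5.2778 × 1.06 = 5.594 m.
Braking distance = v²/(2a) = 27.855 / 6.600 = 4.220 m.
Total stopping distance = 5.594 + 4.220 = 9.814 m, vs 9 m available — it cannot stop in time and overshoots by 9.814 − 9 = 0.814 m.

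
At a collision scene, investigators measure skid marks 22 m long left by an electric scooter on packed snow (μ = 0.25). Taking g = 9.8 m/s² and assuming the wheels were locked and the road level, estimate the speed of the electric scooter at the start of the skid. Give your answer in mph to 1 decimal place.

Initial speed ≈ 23.2 mph

Deceleration a = μg = 0.25 × 9.8 = 2.450 m/s².
v = √(2a·d) = √(2 × 2.450 × 22) = √107.800 = 10.3827 m/s.
= 10.3827 ÷ 0.44704 = 23.225 mph.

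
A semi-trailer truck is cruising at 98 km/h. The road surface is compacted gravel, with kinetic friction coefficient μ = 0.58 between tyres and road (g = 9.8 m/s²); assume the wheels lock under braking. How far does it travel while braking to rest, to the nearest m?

Braking distance ≈ 65 m

98 km/h ÷ 3.6 = 27.2222 m/s.
a = μg = 0.58 × 9.8 = 5.684 m/s².
Braking distance = v²/(2a) = 27.2222² / (2 × 5.684) = 741.048 / 11.368 = 65.187 m.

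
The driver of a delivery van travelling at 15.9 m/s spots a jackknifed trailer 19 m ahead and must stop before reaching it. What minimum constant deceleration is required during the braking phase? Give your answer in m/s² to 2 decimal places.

Required deceleration ≈ 6.65 m/s²

v² = 2a·d ⇒ a = v²/(2d) = 15.9000² / (2 × 19.000) = 252.810 / 38.000 = 6.6529 m/s².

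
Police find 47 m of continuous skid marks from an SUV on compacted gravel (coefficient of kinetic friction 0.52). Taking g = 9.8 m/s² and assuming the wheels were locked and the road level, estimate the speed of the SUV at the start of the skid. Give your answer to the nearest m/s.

Deceleration a = μg = 0.52 × 9.8 = 5.096 m/s².
v = √(2a·d) = √(2 × 5.096 × 47) = √479.024 = 21.8866 m/s.

Initial speed ≈ 22 m/s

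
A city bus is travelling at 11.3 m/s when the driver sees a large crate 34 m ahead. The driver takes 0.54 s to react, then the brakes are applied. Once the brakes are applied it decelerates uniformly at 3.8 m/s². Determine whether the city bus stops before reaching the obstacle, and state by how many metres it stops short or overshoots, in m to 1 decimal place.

Yes — it stops 11.1 m short of the obstacle

Reaction distance = 11.3000 × 0.54 = 6.102 m.
Braking distance = v²/(2a) = 127.690 / 7.600 = 16.801 m.
Total stopping distance = 6.102 + 16.801 = 22.903 m, vs 34 m available — it stops with 34 − 22.903 = 11.097 m to spare.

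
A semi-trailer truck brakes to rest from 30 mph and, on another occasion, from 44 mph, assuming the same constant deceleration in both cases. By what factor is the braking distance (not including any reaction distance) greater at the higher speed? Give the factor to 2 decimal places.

Braking distance d = v²/(2a), so with a fixed, d ∝ v².
Factor = (44/30)² = 1.4667² = 2.1512.

Factor ≈ 2.15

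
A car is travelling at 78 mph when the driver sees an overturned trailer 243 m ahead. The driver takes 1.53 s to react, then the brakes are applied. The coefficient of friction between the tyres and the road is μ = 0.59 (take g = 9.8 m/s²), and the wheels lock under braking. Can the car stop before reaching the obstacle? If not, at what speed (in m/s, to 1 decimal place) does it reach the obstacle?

Yes — it stops about 84.5 m short of the obstacle, so it never reaches it

78 mph × 0.44704 = 34.8691 m/s.
a = μg = 0.59 × 9.8 = 5.782 m/s².
Reaction distance = 34.8691 × 1.53 = 53.350 m.
Braking distance = v²/(2a) = 1215.854 / 11.564 = 105.141 m.
Total stopping distance = 53.350 + 105.141 = 158.491 m, vs 243 m available — it stops with 243 − 158.491 = 84.509 m to spare.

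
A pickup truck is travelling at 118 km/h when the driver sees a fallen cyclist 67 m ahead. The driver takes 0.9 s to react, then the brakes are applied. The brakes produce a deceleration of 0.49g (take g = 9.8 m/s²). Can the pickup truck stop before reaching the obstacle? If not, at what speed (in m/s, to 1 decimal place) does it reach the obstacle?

No — it strikes the obstacle at 26.7 m/s

118 km/h ÷ 3.6 = 32.7778 m/s.
a = 0.49 × 9.8 = 4.802 m/s².
Reaction distance = 32.7778 × 0.9 = 29.500 m.
Braking distance needed to stop: v²/(2a) = 1074.384 / 9.604 = 111.868 m, so total needed = 29.500 + 111.868 = 141.368 m > 67 m — it cannot stop.
Distance remaining when braking begins: 67 − 29.500 = 37.500 m.
v² = v₀² − 2a·d = 1074.384 − 2 × 4.802 × 37.500 = 714.234 m²/s².
v = √714.234 = 26.725 m/s.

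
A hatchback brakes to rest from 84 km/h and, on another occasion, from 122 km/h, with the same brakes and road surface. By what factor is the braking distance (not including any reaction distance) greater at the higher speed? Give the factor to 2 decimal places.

Braking distance d = v²/(2a), so with a fixed, d ∝ v².
Factor = (122/84)² = 1.4524² = 2.1095.

Factor ≈ 2.11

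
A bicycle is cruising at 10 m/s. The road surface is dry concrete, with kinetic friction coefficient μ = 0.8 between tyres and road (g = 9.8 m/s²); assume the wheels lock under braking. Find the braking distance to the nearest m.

Braking distance ≈ 6 m

a = μg = 0.8 × 9.8 = 7.840 m/s².
Braking distance = v²/(2a) = 10.0000² / (2 × 7.840) = 100.000 / 15.680 = 6.378 m.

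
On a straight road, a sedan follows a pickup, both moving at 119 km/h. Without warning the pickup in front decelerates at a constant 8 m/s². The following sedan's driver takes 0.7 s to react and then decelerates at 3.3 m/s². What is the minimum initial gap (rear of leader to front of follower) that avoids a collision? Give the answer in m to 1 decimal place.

Minimum gap ≈ 120.4 m

119 km/h ÷ 3.6 = 33.0556 m/s.
Leader travels v²/(2a_L) = 1092.673 / 16.000 = 68.292 m before stopping.
Follower covers v·t_r = 33.0556 × 0.7 = 23.139 m while reacting, then v²/(2a_F) = 1092.673 / 6.600 = 165.557 m while braking, for a total of 23.139 + 165.557 = 188.696 m.
Since a_F ≤ a_L and the follower starts braking later, the follower is never slower than the leader, so the closest approach is when both have stopped.
Minimum gap = 188.696 − 68.292 = 120.404 m.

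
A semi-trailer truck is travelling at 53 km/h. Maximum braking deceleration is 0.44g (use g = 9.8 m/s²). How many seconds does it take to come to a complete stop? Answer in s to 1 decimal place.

Braking time ≈ 3.4 s

53 km/h ÷ 3.6 = 14.7222 m/s.
a = 0.44 × 9.8 = 4.312 m/s².
Braking time = v/a = 14.7222 / 4.312 = 3.414 s.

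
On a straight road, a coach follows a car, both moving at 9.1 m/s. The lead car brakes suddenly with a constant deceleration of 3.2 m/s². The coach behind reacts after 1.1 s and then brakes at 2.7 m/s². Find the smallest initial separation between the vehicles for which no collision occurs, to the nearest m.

Minimum gap ≈ 12 m

Leader travels v²/(2a_L) = 82.810 / 6.400 = 12.939 m before stopping.
Follower covers v·t_r = 9.1000 × 1.1 = 10.010 m while reacting, then v²/(2a_F) = 82.810 / 5.400 = 15.335 m while braking, for a total of 10.010 + 15.335 = 25.345 m.
Since a_F ≤ a_L and the follower starts braking later, the follower is never slower than the leader, so the closest approach is when both have stopped.
Minimum gap = 25.345 − 12.939 = 12.406 m.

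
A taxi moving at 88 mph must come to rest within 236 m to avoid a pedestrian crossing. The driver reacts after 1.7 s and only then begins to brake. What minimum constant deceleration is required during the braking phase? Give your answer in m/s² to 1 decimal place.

88 mph × 0.44704 = 39.3395 m/s.
Distance covered during reaction = 39.3395 × 1.7 = 66.877 m.
Distance available for braking: 236 − 66.877 = 169.123 m.
v² = 2a·d ⇒ a = v²/(2d) = 39.3395² / (2 × 169.123) = 1547.596 / 338.246 = 4.5754 m/s².

Required deceleration ≈ 4.6 m/s²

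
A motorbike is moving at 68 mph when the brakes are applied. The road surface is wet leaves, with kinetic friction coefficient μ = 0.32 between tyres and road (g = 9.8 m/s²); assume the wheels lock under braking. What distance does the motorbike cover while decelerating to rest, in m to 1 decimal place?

Braking distance ≈ 147.3 m

68 mph × 0.44704 = 30.3987 m/s.
a = μg = 0.32 × 9.8 = 3.136 m/s².
Braking distance = v²/(2a) = 30.3987² / (2 × 3.136) = 924.081 / 6.272 = 147.334 m.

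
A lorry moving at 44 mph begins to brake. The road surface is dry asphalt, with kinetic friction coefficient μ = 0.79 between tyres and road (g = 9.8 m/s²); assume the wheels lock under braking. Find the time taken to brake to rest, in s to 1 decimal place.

Braking time ≈ 2.5 s

44 mph × 0.44704 = 19.6698 m/s.
a = μg = 0.79 × 9.8 = 7.742 m/s².
Braking time = v/a = 19.6698 / 7.742 = 2.541 s.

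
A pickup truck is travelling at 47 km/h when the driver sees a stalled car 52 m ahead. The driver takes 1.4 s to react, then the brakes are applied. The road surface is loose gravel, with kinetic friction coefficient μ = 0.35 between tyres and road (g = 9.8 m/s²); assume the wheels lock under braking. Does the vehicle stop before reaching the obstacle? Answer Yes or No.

47 km/h ÷ 3.6 = 13.0556 m/s.
a = μg = 0.35 × 9.8 = 3.430 m/s².
Reaction distance = 13.0556 × 1.4 = 18.278 m.
Braking distance = v²/(2a) = 170.449 / 6.860 = 24.847 m.
Total stopping distance = 18.278 + 24.847 = 43.125 m, vs 52 m available — it stops with 52 − 43.125 = 8.875 m to spare.

Yes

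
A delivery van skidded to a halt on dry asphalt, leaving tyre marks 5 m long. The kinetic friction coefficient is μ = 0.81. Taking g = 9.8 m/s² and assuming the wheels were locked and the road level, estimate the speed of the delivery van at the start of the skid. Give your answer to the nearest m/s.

Deceleration a = μg = 0.81 × 9.8 = 7.938 m/s².
v = √(2a·d) = √(2 × 7.938 × 5) = √79.380 = 8.9095 m/s.

Initial speed ≈ 9 m/s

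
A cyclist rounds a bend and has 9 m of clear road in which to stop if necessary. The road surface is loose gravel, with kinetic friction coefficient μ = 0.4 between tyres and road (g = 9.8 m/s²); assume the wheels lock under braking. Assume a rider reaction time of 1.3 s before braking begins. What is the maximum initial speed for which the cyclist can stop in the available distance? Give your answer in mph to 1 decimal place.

Maximum speed ≈ 10.6 mph

a = μg = 0.4 × 9.8 = 3.920 m/s².
Stopping distance: v·t_r + v²/(2a) = 9 with t_r = 1.3 s and a = 3.920 m/s².
So v² + 10.192 v − 70.56 = 0.
Positive root: v = −a·t_r + √((a·t_r)² + 2a·d) = −5.096 + √(25.969 + 70.56) = 4.7289 m/s.
4.7289 m/s ÷ 0.44704 = 10.578 mph.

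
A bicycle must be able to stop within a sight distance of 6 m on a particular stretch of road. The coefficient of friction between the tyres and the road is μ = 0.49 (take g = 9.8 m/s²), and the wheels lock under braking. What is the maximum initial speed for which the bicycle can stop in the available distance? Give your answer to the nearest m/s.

a = μg = 0.49 × 9.8 = 4.802 m/s².
v²/(2a) = d ⇒ v = √(2 × 4.802 × 6) = √57.62 = 7.5908 m/s.

Maximum speed ≈ 8 m/s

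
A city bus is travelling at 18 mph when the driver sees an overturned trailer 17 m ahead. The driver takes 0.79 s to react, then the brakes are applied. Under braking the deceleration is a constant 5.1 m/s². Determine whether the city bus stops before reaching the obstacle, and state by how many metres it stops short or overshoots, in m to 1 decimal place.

Yes — it stops 4.3 m short of the obstacle

18 mph × 0.44704 = 8.0467 m/s.
Reaction distance = 8.0467 × 0.79 = 6.357 m.
Braking distance = v²/(2a) = 64.749 / 10.200 = 6.348 m.
Total stopping distance = 6.357 + 6.348 = 12.705 m, vs 17 m available — it stops with 17 − 12.705 = 4.295 m to spare.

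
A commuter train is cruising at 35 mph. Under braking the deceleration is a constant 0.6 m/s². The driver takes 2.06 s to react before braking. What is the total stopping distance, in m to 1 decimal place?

Total stopping distance ≈ 236.2 m

35 mph × 0.44704 = 15.6464 m/s.
Reaction distance = v·t_r = 15.6464 × 2.06 = 32.232 m.
Braking distance = v²/(2a) = 15.6464² / (2 × 0.600) = 244.810 / 1.200 = 204.008 m.
Total = 32.232 + 204.008 = 236.240 m.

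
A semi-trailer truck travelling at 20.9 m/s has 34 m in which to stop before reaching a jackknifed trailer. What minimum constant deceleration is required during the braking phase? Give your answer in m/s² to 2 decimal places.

v² = 2a·d ⇒ a = v²/(2d) = 20.9000² / (2 × 34.000) = 436.810 / 68.000 = 6.4237 m/s².

Required deceleration ≈ 6.42 m/s²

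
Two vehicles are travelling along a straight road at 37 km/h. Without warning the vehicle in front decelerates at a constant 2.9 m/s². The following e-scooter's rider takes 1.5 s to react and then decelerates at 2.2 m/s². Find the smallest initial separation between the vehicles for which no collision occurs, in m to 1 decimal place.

Minimum gap ≈ 21.2 m

37 km/h ÷ 3.6 = 10.2778 m/s.
Leader travels v²/(2a_L) = 105.633 / 5.800 = 18.213 m before stopping.
Follower covers v·t_r = 10.2778 × 1.5 = 15.417 m while reacting, then v²/(2a_F) = 105.633 / 4.400 = 24.007 m while braking, for a total of 15.417 + 24.007 = 39.424 m.
Since a_F ≤ a_L and the follower starts braking later, the follower is never slower than the leader, so the closest approach is when both have stopped.
Minimum gap = 39.424 − 18.213 = 21.211 m.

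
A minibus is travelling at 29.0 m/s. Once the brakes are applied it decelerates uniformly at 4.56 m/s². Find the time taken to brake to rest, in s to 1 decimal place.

Braking time ≈ 6.4 s

Braking time = v/a = 29.0000 / 4.560 = 6.360 s.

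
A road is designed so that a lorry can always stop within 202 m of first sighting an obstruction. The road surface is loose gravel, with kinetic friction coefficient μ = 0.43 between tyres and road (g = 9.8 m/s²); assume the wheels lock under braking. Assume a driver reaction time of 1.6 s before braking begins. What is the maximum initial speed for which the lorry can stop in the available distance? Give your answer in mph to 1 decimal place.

a = μg = 0.43 × 9.8 = 4.214 m/s².
Stopping distance: v·t_r + v²/(2a) = 202 with t_r = 1.6 s and a = 4.214 m/s².
So v² + 13.485 v − 1702.46 = 0.
Positive root: v = −a·t_r + √((a·t_r)² + 2a·d) = −6.742 + √(45.455 + 1702.46) = 35.0661 m/s.
35.0661 m/s ÷ 0.44704 = 78.441 mph.

Maximum speed ≈ 78.4 mph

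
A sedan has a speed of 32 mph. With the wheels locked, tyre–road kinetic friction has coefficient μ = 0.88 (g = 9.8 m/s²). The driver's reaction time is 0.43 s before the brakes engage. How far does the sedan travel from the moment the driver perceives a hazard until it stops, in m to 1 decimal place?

Total stopping distance ≈ 18.0 m

32 mph × 0.44704 = 14.3053 m/s.
a = μg = 0.88 × 9.8 = 8.624 m/s².
Reaction distance = v·t_r = 14.3053 × 0.43 = 6.151 m.
Braking distance = v²/(2a) = 14.3053² / (2 × 8.624) = 204.642 / 17.248 = 11.865 m.
Total = 6.151 + 11.865 = 18.016 m.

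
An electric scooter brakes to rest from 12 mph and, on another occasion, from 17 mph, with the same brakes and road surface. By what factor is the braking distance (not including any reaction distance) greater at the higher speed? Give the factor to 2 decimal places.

Factor ≈ 2.01

Braking distance d = v²/(2a), so with a fixed, d ∝ v².
Factor = (17/12)² = 1.4167² = 2.0070.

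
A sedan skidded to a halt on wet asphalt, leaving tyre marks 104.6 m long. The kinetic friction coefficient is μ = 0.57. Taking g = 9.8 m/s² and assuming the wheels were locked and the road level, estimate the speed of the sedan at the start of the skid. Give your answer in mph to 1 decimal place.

Initial speed ≈ 76.5 mph

Deceleration a = μg = 0.57 × 9.8 = 5.586 m/s².
v = √(2a·d) = √(2 × 5.586 × 104.6) = √1168.591 = 34.1847 m/s.
= 34.1847 ÷ 0.44704 = 76.469 mph.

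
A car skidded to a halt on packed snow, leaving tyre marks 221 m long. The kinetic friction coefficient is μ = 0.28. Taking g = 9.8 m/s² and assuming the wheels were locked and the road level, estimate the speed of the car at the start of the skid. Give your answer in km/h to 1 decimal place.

Initial speed ≈ 125.4 km/h

Deceleration a = μg = 0.28 × 9.8 = 2.744 m/s².
v = √(2a·d) = √(2 × 2.744 × 221) = √1212.848 = 34.8260 m/s.
= 34.8260 × 3.6 = 125.374 km/h.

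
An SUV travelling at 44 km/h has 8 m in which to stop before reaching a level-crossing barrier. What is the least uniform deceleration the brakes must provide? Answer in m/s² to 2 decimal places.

Required deceleration ≈ 9.34 m/s²

44 km/h ÷ 3.6 = 12.2222 m/s.
v² = 2a·d ⇒ a = v²/(2d) = 12.2222² / (2 × 8.000) = 149.382 / 16.000 = 9.3364 m/s².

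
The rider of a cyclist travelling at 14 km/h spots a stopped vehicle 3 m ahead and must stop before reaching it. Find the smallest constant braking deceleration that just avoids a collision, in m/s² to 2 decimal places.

Required deceleration ≈ 2.52 m/s²

14 km/h ÷ 3.6 = 3.8889 m/s.
v² = 2a·d ⇒ a = v²/(2d) = 3.8889² / (2 × 3.000) = 15.124 / 6.000 = 2.5207 m/s².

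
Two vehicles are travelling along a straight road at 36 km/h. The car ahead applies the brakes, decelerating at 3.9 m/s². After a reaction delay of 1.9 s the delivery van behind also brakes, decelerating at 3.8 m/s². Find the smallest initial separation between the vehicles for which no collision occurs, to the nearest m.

Minimum gap ≈ 19 m

36 km/h ÷ 3.6 = 10.0000 m/s.
Leader travels v²/(2a_L) = 100.000 / 7.800 = 12.821 m before stopping.
Follower covers v·t_r = 10.0000 × 1.9 = 19.000 m while reacting, then v²/(2a_F) = 100.000 / 7.600 = 13.158 m while braking, for a total of 19.000 + 13.158 = 32.158 m.
Since a_F ≤ a_L and the follower starts braking later, the follower is never slower than the leader, so the closest approach is when both have stopped.
Minimum gap = 32.158 − 12.821 = 19.337 m.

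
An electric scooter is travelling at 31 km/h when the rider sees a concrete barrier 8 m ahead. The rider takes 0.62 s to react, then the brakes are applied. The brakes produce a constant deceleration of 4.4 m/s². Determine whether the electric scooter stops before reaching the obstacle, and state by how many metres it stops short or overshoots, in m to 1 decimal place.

31 km/h ÷ 3.6 = 8.6111 m/s.
Reaction distance = 8.6111 × 0.62 = 5.339 m.
Braking distance = v²/(2a) = 74.151 / 8.800 = 8.426 m.
Total stopping distance = 5.339 + 8.426 = 13.765 m, vs 8 m available — it cannot stop in time and overshoots by 13.765 − 8 = 5.765 m.

No — it overshoots by 5.8 m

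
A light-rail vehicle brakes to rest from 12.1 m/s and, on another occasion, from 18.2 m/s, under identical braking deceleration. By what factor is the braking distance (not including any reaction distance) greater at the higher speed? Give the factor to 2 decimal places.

Factor ≈ 2.26

Braking distance d = v²/(2a), so with a fixed, d ∝ v².
Factor = (18.2/12.1)² = 1.5041² = 2.2623.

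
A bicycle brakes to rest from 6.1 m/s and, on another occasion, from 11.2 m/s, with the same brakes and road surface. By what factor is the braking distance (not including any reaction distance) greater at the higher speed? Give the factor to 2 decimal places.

Factor ≈ 3.37

Braking distance d = v²/(2a), so with a fixed, d ∝ v².
Factor = (11.2/6.1)² = 1.8361² = 3.3713.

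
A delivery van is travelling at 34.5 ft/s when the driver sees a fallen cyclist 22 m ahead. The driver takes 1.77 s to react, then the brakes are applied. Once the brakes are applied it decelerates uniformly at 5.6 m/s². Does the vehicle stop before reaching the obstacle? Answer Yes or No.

No

34.5 ft/s × 0.3048 = 10.5156 m/s.
Reaction distance = 10.5156 × 1.77 = 18.613 m.
Braking distance = v²/(2a) = 110.578 / 11.200 = 9.873 m.
Total stopping distance = 18.613 + 9.873 = 28.486 m, vs 22 m available — it cannot stop in time and overshoots by 28.486 − 22 = 6.486 m.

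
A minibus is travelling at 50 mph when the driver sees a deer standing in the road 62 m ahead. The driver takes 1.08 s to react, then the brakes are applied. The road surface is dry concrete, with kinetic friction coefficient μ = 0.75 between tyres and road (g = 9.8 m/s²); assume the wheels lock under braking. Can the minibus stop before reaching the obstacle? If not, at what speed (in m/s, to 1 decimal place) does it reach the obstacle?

Yes — it stops about 3.9 m short of the obstacle, so it never reaches it

50 mph × 0.44704 = 22.3520 m/s.
a = μg = 0.75 × 9.8 = 7.350 m/s².
Reaction distance = 22.3520 × 1.08 = 24.140 m.
Braking distance = v²/(2a) = 499.612 / 14.700 = 33.987 m.
Total stopping distance = 24.140 + 33.987 = 58.127 m, vs 62 m available — it stops with 62 − 58.127 = 3.873 m to spare.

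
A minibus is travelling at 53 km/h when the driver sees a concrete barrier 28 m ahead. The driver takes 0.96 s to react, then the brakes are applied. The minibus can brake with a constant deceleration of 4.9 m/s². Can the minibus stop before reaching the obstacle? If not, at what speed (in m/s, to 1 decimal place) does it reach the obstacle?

No — it strikes the obstacle at 9.0 m/s

53 km/h ÷ 3.6 = 14.7222 m/s.
Reaction distance = 14.7222 × 0.96 = 14.133 m.
Braking distance needed to stop: v²/(2a) = 216.743 / 9.800 = 22.117 m, so total needed = 14.133 + 22.117 = 36.250 m > 28 m — it cannot stop.
Distance remaining when braking begins: 28 − 14.133 = 13.867 m.
v² = v₀² − 2a·d = 216.743 − 2 × 4.900 × 13.867 = 80.846 m²/s².
v = √80.846 = 8.991 m/s.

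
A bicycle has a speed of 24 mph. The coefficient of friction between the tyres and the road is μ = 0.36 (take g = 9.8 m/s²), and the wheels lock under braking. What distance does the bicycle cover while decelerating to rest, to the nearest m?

24 mph × 0.44704 = 10.7290 m/s.
a = μg = 0.36 × 9.8 = 3.528 m/s².
Braking distance = v²/(2a) = 10.7290² / (2 × 3.528) = 115.111 / 7.056 = 16.314 m.

Braking distance ≈ 16 m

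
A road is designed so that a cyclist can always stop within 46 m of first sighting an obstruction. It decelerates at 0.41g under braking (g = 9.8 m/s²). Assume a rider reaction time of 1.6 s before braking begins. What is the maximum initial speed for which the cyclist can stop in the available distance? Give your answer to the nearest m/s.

Maximum speed ≈ 14 m/s

a = 0.41 × 9.8 = 4.018 m/s².
Stopping distance: v·t_r + v²/(2a) = 46 with t_r = 1.6 s and a = 4.018 m/s².
So v² + 12.858 v − 369.66 = 0.
Positive root: v = −a·t_r + √((a·t_r)² + 2a·d) = −6.429 + √(41.332 + 369.66) = 13.8439 m/s.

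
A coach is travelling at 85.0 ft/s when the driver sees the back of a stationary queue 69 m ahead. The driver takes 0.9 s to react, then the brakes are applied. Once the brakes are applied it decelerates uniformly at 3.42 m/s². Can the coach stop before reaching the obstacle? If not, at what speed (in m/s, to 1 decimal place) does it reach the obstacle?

85 ft/s × 0.3048 = 25.9080 m/s.
Reaction distance = 25.9080 × 0.9 = 23.317 m.
Braking distance needed to stop: v²/(2a) = 671.224 / 6.840 = 98.132 m, so total needed = 23.317 + 98.132 = 121.449 m > 69 m — it cannot stop.
Distance remaining when braking begins: 69 − 23.317 = 45.683 m.
v² = v₀² − 2a·d = 671.224 − 2 × 3.420 × 45.683 = 358.752 m²/s².
v = √358.752 = 18.941 m/s.

No — it strikes the obstacle at 18.9 m/s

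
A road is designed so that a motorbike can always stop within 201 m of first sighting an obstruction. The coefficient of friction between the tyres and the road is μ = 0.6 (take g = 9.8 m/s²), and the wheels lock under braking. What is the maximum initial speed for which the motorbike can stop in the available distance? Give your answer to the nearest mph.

Maximum speed ≈ 109 mph

a = μg = 0.6 × 9.8 = 5.880 m/s².
v²/(2a) = d ⇒ v = √(2 × 5.880 × 201) = √2363.76 = 48.6185 m/s.
48.6185 m/s ÷ 0.44704 = 108.756 mph.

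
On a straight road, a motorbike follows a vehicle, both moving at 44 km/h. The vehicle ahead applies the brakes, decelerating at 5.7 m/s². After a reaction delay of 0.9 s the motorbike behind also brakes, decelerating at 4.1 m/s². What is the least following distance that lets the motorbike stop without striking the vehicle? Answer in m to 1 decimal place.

Minimum gap ≈ 16.1 m

44 km/h ÷ 3.6 = 12.2222 m/s.
Leader travels v²/(2a_L) = 149.382 / 11.400 = 13.104 m before stopping.
Follower covers v·t_r = 12.2222 × 0.9 = 11.000 m while reacting, then v²/(2a_F) = 149.382 / 8.200 = 18.217 m while braking, for a total of 11.000 + 18.217 = 29.217 m.
Since a_F ≤ a_L and the follower starts braking later, the follower is never slower than the leader, so the closest approach is when both have stopped.
Minimum gap = 29.217 − 13.104 = 16.113 m.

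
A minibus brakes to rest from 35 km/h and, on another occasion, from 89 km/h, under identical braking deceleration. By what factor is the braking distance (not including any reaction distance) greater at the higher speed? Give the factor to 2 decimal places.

Braking distance d = v²/(2a), so with a fixed, d ∝ v².
Factor = (89/35)² = 2.5429² = 6.4663.

Factor ≈ 6.47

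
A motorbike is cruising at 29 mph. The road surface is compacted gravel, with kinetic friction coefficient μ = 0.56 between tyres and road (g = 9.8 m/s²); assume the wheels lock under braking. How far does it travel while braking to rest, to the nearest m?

Braking distance ≈ 15 m

29 mph × 0.44704 = 12.9642 m/s.
a = μg = 0.56 × 9.8 = 5.488 m/s².
Braking distance = v²/(2a) = 12.9642² / (2 × 5.488) = 168.070 / 10.976 = 15.312 m.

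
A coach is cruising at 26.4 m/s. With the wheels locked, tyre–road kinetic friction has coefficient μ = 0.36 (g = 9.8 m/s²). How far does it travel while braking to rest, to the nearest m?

a = μg = 0.36 × 9.8 = 3.528 m/s².
Braking distance = v²/(2a) = 26.4000² / (2 × 3.528) = 696.960 / 7.056 = 98.776 m.

Braking distance ≈ 99 m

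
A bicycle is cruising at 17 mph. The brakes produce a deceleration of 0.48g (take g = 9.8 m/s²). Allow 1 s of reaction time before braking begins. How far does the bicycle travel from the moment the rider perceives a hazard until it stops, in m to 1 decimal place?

17 mph × 0.44704 = 7.5997 m/s.
a = 0.48 × 9.8 = 4.704 m/s².
Reaction distance = v·t_r = 7.5997 × 1 = 7.600 m.
Braking distance = v²/(2a) = 7.5997² / (2 × 4.704) = 57.755 / 9.408 = 6.139 m.
Total = 7.600 + 6.139 = 13.739 m.

Total stopping distance ≈ 13.7 m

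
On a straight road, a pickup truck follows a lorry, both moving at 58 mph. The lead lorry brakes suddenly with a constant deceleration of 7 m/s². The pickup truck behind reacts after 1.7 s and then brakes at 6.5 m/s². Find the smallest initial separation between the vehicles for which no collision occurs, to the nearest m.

58 mph × 0.44704 = 25.9283 m/s.
Leader travels v²/(2a_L) = 672.277 / 14.000 = 48.020 m before stopping.
Follower covers v·t_r = 25.9283 × 1.7 = 44.078 m while reacting, then v²/(2a_F) = 672.277 / 13.000 = 51.714 m while braking, for a total of 44.078 + 51.714 = 95.792 m.
Since a_F ≤ a_L and the follower starts braking later, the follower is never slower than the leader, so the closest approach is when both have stopped.
Minimum gap = 95.792 − 48.020 = 47.772 m.

Minimum gap ≈ 48 m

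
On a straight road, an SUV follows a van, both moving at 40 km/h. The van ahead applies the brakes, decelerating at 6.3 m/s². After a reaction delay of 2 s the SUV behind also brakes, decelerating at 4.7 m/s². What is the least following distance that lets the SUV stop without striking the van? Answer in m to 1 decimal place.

Minimum gap ≈ 25.6 m

40 km/h ÷ 3.6 = 11.1111 m/s.
Leader travels v²/(2a_L) = 123.457 / 12.600 = 9.798 m before stopping.
Follower covers v·t_r = 11.1111 × 2 = 22.222 m while reacting, then v²/(2a_F) = 123.457 / 9.400 = 13.134 m while braking, for a total of 22.222 + 13.134 = 35.356 m.
Since a_F ≤ a_L and the follower starts braking later, the follower is never slower than the leader, so the closest approach is when both have stopped.
Minimum gap = 35.356 − 9.798 = 25.558 m.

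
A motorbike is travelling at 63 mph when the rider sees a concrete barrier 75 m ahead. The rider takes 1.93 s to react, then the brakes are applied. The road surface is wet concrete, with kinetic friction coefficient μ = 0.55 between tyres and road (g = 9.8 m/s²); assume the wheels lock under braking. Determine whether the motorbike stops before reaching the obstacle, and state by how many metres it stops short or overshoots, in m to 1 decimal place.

No — it overshoots by 52.9 m

63 mph × 0.44704 = 28.1635 m/s.
a = μg = 0.55 × 9.8 = 5.390 m/s².
Reaction distance = 28.1635 × 1.93 = 54.356 m.
Braking distance = v²/(2a) = 793.183 / 10.780 = 73.579 m.
Total stopping distance = 54.356 + 73.579 = 127.935 m, vs 75 m available — it cannot stop in time and overshoots by 127.935 − 75 = 52.935 m.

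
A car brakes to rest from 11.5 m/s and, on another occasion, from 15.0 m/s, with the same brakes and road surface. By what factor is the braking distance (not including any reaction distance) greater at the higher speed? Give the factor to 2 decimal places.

Braking distance d = v²/(2a), so with a fixed, d ∝ v².
Factor = (15.0/11.5)² = 1.3043² = 1.7012.

Factor ≈ 1.70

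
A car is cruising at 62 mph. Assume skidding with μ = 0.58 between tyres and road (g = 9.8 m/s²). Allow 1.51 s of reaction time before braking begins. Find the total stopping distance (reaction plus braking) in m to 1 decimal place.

62 mph × 0.44704 = 27.7165 m/s.
a = μg = 0.58 × 9.8 = 5.684 m/s².
Reaction distance = v·t_r = 27.7165 × 1.51 = 41.852 m.
Braking distance = v²/(2a) = 27.7165² / (2 × 5.684) = 768.204 / 11.368 = 67.576 m.
Total = 41.852 + 67.576 = 109.428 m.

Total stopping distance ≈ 109.4 m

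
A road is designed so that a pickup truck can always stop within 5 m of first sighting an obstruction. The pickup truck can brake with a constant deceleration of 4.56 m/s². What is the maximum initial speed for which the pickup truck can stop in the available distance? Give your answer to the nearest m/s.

v²/(2a) = d ⇒ v = √(2 × 4.560 × 5) = √45.60 = 6.7528 m/s.

Maximum speed ≈ 7 m/s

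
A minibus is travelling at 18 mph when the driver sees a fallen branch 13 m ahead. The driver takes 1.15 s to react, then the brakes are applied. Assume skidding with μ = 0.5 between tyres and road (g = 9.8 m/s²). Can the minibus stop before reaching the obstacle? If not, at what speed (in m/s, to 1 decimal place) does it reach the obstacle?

18 mph × 0.44704 = 8.0467 m/s.
a = μg = 0.5 × 9.8 = 4.900 m/s².
Reaction distance = 8.0467 × 1.15 = 9.254 m.
Braking distance needed to stop: v²/(2a) = 64.749 / 9.800 = 6.607 m, so total needed = 9.254 + 6.607 = 15.861 m > 13 m — it cannot stop.
Distance remaining when braking begins: 13 − 9.254 = 3.746 m.
v² = v₀² − 2a·d = 64.749 − 2 × 4.900 × 3.746 = 28.038 m²/s².
v = √28.038 = 5.295 m/s.

No — it strikes the obstacle at 5.3 m/s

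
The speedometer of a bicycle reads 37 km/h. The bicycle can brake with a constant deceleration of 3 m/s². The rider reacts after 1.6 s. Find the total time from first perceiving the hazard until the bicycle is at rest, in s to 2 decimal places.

37 km/h ÷ 3.6 = 10.2778 m/s.
Braking time = v/a = 10.2778 / 3.000 = 3.426 s.
Total = 1.6 + 3.426 = 5.026 s.

Total time ≈ 5.03 s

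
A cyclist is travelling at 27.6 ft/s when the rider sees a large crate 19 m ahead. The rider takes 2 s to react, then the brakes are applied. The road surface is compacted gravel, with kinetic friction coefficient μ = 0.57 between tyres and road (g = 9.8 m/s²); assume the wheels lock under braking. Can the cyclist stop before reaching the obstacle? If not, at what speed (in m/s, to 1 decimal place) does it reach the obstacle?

27.6 ft/s × 0.3048 = 8.4125 m/s.
a = μg = 0.57 × 9.8 = 5.586 m/s².
Reaction distance = 8.4125 × 2 = 16.825 m.
Braking distance needed to stop: v²/(2a) = 70.770 / 11.172 = 6.335 m, so total needed = 16.825 + 6.335 = 23.160 m > 19 m — it cannot stop.
Distance remaining when braking begins: 19 − 16.825 = 2.175 m.
v² = v₀² − 2a·d = 70.770 − 2 × 5.586 × 2.175 = 46.471 m²/s².
v = √46.471 = 6.817 m/s.

No — it strikes the obstacle at 6.8 m/s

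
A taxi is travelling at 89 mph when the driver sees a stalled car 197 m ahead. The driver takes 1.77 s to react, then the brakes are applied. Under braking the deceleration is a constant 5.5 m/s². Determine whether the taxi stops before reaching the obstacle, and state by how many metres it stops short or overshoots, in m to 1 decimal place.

No — it overshoots by 17.3 m

89 mph × 0.44704 = 39.7866 m/s.
Reaction distance = 39.7866 × 1.77 = 70.422 m.
Braking distance = v²/(2a) = 1582.974 / 11.000 = 143.907 m.
Total stopping distance = 70.422 + 143.907 = 214.329 m, vs 197 m available — it cannot stop in time and overshoots by 214.329 − 197 = 17.329 m.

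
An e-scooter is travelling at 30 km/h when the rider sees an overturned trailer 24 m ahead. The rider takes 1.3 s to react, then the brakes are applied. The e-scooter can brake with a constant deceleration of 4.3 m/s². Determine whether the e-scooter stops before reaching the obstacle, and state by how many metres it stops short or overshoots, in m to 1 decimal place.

30 km/h ÷ 3.6 = 8.3333 m/s.
Reaction distance = 8.3333 × 1.3 = 10.833 m.
Braking distance = v²/(2a) = 69.444 / 8.600 = 8.075 m.
Total stopping distance = 10.833 + 8.075 = 18.908 m, vs 24 m available — it stops with 24 − 18.908 = 5.092 m to spare.

Yes — it stops 5.1 m short of the obstacle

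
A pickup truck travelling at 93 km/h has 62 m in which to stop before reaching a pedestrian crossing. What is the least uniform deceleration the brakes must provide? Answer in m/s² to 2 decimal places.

93 km/h ÷ 3.6 = 25.8333 m/s.
v² = 2a·d ⇒ a = v²/(2d) = 25.8333² / (2 × 62.000) = 667.359 / 124.000 = 5.3819 m/s².

Required deceleration ≈ 5.38 m/s²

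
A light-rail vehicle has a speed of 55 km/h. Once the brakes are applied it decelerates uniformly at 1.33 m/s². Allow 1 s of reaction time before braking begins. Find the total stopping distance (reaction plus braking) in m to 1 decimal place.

Total stopping distance ≈ 103.0 m

55 km/h ÷ 3.6 = 15.2778 m/s.
Reaction distance = v·t_r = 15.2778 × 1 = 15.278 m.
Braking distance = v²/(2a) = 15.2778² / (2 × 1.330) = 233.411 / 2.660 = 87.748 m.
Total = 15.278 + 87.748 = 103.026 m.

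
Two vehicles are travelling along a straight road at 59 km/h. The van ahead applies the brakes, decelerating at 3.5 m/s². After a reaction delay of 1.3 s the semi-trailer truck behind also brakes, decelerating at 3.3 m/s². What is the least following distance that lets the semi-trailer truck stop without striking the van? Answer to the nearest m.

59 km/h ÷ 3.6 = 16.3889 m/s.
Leader travels v²/(2a_L) = 268.596 / 7.000 = 38.371 m before stopping.
Follower covers v·t_r = 16.3889 × 1.3 = 21.306 m while reacting, then v²/(2a_F) = 268.596 / 6.600 = 40.696 m while braking, for a total of 21.306 + 40.696 = 62.002 m.
Since a_F ≤ a_L and the follower starts braking later, the follower is never slower than the leader, so the closest approach is when both have stopped.
Minimum gap = 62.002 − 38.371 = 23.631 m.

Minimum gap ≈ 24 m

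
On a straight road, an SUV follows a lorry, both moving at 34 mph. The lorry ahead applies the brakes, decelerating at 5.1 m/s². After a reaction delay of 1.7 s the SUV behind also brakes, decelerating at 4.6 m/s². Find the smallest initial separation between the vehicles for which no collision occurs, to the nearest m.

Minimum gap ≈ 28 m

34 mph × 0.44704 = 15.1994 m/s.
Leader travels v²/(2a_L) = 231.022 / 10.200 = 22.649 m before stopping.
Follower covers v·t_r = 15.1994 × 1.7 = 25.839 m while reacting, then v²/(2a_F) = 231.022 / 9.200 = 25.111 m while braking, for a total of 25.839 + 25.111 = 50.950 m.
Since a_F ≤ a_L and the follower starts braking later, the follower is never slower than the leader, so the closest approach is when both have stopped.
Minimum gap = 50.950 − 22.649 = 28.301 m.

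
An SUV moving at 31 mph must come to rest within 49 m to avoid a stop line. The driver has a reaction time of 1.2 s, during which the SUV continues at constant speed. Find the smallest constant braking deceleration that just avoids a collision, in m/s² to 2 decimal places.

31 mph × 0.44704 = 13.8582 m/s.
Distance covered during reaction = 13.8582 × 1.2 = 16.630 m.
Distance available for braking: 49 − 16.630 = 32.370 m.
v² = 2a·d ⇒ a = v²/(2d) = 13.8582² / (2 × 32.370) = 192.050 / 64.740 = 2.9665 m/s².

Required deceleration ≈ 2.97 m/s²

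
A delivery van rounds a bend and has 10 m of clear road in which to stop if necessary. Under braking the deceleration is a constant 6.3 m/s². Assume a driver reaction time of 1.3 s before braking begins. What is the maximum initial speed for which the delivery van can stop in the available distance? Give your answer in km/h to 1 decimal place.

Maximum speed ≈ 20.5 km/h

Stopping distance: v·t_r + v²/(2a) = 10 with t_r = 1.3 s and a = 6.300 m/s².
So v² + 16.380 v − 126.00 = 0.
Positive root: v = −a·t_r + √((a·t_r)² + 2a·d) = −8.190 + √(67.076 + 126.00) = 5.7052 m/s.
5.7052 m/s × 3.6 = 20.539 km/h.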